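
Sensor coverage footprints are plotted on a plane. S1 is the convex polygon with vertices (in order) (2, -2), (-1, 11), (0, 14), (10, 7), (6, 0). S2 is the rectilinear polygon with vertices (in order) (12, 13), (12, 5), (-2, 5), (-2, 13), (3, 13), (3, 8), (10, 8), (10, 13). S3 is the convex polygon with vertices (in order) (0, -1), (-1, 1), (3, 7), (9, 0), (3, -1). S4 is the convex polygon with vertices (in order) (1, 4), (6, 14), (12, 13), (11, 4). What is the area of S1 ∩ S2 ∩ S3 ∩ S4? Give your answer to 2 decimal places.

3.05

The intersection is the polygon with vertices (3,7), (4.714,5), (1.667,5).
By the shoelace formula its area is 3.05.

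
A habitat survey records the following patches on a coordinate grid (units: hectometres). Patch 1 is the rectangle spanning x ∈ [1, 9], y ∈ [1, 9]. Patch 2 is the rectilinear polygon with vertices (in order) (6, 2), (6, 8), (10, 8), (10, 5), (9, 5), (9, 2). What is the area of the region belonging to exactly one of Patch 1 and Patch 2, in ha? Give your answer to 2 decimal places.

|Patch 1| = 64, |Patch 2| = 21, |Patch 1∩Patch 2| = 18.
|Patch 1 △ Patch 2| = |Patch 1| + |Patch 2| − 2·|Patch 1∩Patch 2| = 64 + 21 − 36 = 49.00.

49.00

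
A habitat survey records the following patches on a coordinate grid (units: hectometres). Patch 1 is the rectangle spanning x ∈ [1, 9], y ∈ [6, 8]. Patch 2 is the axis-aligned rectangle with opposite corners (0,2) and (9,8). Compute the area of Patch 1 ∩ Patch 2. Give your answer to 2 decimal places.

|Patch 1∩Patch 2|: x∈[1,9], y∈[6,8] → 8·2 = 16.

16.00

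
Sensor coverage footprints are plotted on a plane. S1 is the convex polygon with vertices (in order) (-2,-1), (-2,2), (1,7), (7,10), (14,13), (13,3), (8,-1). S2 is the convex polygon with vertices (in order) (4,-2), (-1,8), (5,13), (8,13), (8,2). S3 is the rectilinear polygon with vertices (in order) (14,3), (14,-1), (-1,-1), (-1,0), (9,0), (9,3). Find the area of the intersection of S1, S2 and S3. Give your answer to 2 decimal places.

The intersection is the polygon with vertices (5,-1), (3.5,-1), (3,0), (6,0).
By the shoelace formula its area is 2.25.

2.25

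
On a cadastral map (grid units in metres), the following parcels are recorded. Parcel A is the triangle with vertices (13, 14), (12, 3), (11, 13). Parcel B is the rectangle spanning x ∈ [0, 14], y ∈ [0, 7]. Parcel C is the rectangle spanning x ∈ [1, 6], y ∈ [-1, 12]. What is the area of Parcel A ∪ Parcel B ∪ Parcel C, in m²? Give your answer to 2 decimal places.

136.97

By inclusion–exclusion:
Individual areas: |Parcel A| = 10.5, |Parcel B| = 98, |Parcel C| = 65.
|Parcel A∩Parcel B| = 1.5273.
|Parcel A∩Parcel C| = 0.
|Parcel B∩Parcel C|: x∈[1,6], y∈[0,7] → 5·7 = 35.
|Parcel A∩Parcel B∩Parcel C| = 0.
|Parcel A ∪ Parcel B ∪ Parcel C| = 173.5 − 36.5273 + 0 = 136.97.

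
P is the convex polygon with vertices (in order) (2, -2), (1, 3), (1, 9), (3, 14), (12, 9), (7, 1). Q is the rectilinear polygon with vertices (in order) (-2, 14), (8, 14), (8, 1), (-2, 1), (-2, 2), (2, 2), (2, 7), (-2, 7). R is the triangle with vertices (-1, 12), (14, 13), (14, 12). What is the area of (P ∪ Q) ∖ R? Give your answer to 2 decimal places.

137.84

|P ∪ Q| = 140.5444.
|(P ∪ Q) ∩ R| = 2.7.
|(P ∪ Q) ∖ R| = 140.5444 − 2.7 = 137.84.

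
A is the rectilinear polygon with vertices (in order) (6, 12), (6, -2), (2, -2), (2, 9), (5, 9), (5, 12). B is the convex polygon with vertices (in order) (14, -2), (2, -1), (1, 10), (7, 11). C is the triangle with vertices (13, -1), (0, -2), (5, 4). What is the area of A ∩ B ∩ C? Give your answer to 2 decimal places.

14.95

The intersection is the polygon with vertices (2,-1), (2,0.4), (5,4), (6,3.375), (6,-1.333).
By the shoelace formula its area is 14.95.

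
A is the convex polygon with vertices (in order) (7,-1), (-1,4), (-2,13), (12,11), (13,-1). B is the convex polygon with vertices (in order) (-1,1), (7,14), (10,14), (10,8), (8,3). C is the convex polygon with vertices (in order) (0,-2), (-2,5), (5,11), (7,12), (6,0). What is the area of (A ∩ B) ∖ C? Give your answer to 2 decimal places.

|A ∩ B| = 60.7109.
|(A ∩ B) ∩ C| = 36.1289.
|(A ∩ B) ∖ C| = 60.7109 − 36.1289 = 24.58.

24.58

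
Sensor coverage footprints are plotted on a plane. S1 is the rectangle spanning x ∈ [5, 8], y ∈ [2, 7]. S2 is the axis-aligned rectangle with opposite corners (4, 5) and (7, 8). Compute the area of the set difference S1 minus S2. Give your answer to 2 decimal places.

|S1∩S2|: x∈[5,7], y∈[5,7] → 2·2 = 4.
|S1| = 15.
|S1 ∖ S2| = |S1| − |S1∩S2| = 15 − 4 = 11.00.

11.00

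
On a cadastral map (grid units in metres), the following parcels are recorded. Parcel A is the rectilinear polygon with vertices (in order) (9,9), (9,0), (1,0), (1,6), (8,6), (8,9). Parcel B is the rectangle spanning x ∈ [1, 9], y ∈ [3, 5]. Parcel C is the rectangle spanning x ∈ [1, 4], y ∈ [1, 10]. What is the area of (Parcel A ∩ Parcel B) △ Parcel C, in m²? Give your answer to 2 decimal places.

31.00

|Parcel A ∩ Parcel B| = 16.
|(Parcel A ∩ Parcel B) ∩ Parcel C| = 6.
|(Parcel A ∩ Parcel B) △ Parcel C| = 16 + 27 − 12 = 31.00.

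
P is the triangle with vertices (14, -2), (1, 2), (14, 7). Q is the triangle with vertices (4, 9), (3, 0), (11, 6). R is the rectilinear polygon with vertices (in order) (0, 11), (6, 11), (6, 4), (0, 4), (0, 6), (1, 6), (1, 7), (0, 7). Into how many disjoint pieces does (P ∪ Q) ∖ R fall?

1

(P ∪ Q) ∖ R is a single connected region.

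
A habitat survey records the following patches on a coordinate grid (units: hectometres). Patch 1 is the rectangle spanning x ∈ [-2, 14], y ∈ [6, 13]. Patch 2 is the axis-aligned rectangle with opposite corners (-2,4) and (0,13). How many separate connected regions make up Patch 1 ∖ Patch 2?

1

Patch 1 ∖ Patch 2 is a single connected region.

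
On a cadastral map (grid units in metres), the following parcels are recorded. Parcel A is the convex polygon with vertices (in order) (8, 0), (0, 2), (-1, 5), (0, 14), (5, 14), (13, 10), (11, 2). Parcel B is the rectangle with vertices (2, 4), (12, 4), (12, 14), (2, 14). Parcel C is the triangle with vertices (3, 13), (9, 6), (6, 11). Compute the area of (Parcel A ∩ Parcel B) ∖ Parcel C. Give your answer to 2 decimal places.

|Parcel A ∩ Parcel B| = 87.25.
|(Parcel A ∩ Parcel B) ∩ Parcel C| = 4.5.
|(Parcel A ∩ Parcel B) ∖ Parcel C| = 87.25 − 4.5 = 82.75.

82.75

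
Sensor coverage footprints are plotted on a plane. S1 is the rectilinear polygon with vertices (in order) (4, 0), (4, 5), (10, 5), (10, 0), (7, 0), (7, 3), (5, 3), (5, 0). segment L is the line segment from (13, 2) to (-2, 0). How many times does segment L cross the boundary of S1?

4

The segment meets the boundary at (4,0.8), (7,1.2), (10,1.6), (5,0.933).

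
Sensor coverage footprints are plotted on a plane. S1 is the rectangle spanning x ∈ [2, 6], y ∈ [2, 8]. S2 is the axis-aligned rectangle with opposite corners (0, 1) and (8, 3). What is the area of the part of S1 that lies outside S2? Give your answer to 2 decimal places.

|S1∩S2|: x∈[2,6], y∈[2,3] → 4·1 = 4.
|S1| = 24.
|S1 ∖ S2| = |S1| − |S1∩S2| = 24 − 4 = 20.00.

20.00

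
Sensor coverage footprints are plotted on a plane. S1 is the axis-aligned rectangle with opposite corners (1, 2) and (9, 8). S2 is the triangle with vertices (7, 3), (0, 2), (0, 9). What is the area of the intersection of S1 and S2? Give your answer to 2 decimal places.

The intersection is the polygon with vertices (1,8), (1.167,8), (7,3), (1,2.143).
By the shoelace formula its area is 17.99.

17.99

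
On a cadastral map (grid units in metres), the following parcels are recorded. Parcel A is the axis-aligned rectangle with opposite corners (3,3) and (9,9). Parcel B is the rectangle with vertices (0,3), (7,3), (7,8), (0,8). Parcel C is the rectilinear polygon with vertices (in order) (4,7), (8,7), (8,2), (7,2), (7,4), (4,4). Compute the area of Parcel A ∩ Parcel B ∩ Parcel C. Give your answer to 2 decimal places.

9.00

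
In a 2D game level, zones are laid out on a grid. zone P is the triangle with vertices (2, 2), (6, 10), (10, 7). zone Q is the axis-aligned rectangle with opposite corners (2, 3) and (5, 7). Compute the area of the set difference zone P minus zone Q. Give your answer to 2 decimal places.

|zone P| = 22, |zone P∩zone Q| = 5.3875.
|zone P ∖ zone Q| = |zone P| − |zone P∩zone Q| = 22 − 5.3875 = 16.61.

16.61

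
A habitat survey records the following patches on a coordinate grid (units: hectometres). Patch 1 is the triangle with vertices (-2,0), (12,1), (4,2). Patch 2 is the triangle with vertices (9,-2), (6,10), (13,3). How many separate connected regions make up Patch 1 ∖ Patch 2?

2

Patch 1 ∖ Patch 2 splits into 2 disjoint pieces (area 9.5993, area 0.0341).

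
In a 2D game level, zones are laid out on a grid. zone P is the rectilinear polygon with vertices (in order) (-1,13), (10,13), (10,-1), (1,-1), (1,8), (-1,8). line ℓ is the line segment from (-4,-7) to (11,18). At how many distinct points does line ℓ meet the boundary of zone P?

The segment meets the boundary at (8,13), (1,1.333).

2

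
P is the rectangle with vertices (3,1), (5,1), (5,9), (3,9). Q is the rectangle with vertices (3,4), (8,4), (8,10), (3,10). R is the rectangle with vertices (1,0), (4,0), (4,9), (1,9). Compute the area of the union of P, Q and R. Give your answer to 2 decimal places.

By inclusion–exclusion:
Individual areas: |P| = 16, |Q| = 30, |R| = 27.
|P∩Q|: x∈[3,5], y∈[4,9] → 2·5 = 10.
|P∩R|: x∈[3,4], y∈[1,9] → 1·8 = 8.
|Q∩R|: x∈[3,4], y∈[4,9] → 1·5 = 5.
|P∩Q∩R| = 5.
|P ∪ Q ∪ R| = 73 − 23 + 5 = 55.00.

55.00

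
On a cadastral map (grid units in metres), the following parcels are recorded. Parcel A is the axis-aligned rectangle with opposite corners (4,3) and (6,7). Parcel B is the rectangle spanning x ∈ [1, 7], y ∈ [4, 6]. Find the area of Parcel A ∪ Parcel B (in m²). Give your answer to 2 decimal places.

By inclusion–exclusion:
Individual areas: |Parcel A| = 8, |Parcel B| = 12.
|Parcel A∩Parcel B|: x∈[4,6], y∈[4,6] → 2·2 = 4.
|Parcel A ∪ Parcel B| = 20 − 4 = 16.00.

16.00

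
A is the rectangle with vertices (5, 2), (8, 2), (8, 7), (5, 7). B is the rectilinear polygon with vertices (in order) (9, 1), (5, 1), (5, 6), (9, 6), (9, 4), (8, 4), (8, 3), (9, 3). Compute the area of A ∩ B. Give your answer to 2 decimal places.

The intersection is the polygon with vertices (8,2), (5,2), (5,6), (8,6), (8,4), (8,3).
By the shoelace formula its area is 12.00.

12.00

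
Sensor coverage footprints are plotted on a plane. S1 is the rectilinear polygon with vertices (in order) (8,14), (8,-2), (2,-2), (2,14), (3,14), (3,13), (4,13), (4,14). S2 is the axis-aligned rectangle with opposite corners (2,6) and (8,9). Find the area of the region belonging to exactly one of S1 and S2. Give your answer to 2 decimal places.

|S1| = 95, |S2| = 18, |S1∩S2| = 18.
|S1 △ S2| = |S1| + |S2| − 2·|S1∩S2| = 95 + 18 − 36 = 77.00.

77.00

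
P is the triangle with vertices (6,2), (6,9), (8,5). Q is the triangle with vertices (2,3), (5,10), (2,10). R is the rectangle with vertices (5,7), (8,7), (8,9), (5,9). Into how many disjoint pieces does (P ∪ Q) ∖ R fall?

(P ∪ Q) ∖ R splits into 2 disjoint pieces (area 6, area 10.5).

2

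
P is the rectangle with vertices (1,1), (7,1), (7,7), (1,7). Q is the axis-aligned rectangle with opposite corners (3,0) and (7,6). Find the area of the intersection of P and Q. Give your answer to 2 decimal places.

20.00

|P∩Q|: x∈[3,7], y∈[1,6] → 4·5 = 20.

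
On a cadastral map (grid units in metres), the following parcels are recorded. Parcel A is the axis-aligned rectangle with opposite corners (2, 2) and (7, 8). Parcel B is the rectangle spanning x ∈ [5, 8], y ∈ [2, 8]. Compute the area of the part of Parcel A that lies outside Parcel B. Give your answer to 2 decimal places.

18.00

|Parcel A∩Parcel B|: x∈[5,7], y∈[2,8] → 2·6 = 12.
|Parcel A| = 30.
|Parcel A ∖ Parcel B| = |Parcel A| − |Parcel A∩Parcel B| = 30 − 12 = 18.00.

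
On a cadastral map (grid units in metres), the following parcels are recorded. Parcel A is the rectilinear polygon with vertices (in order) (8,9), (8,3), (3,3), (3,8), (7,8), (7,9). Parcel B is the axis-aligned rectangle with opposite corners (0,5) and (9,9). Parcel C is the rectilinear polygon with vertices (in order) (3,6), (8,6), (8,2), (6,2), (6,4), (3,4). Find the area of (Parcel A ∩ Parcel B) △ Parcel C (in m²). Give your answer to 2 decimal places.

|Parcel A ∩ Parcel B| = 16.
|(Parcel A ∩ Parcel B) ∩ Parcel C| = 5.
|(Parcel A ∩ Parcel B) △ Parcel C| = 16 + 14 − 10 = 20.00.

20.00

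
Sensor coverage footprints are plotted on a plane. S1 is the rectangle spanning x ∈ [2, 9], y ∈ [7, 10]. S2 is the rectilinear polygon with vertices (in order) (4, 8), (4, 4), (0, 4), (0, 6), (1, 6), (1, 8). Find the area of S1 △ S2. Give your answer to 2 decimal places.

31.00

|S1| = 21, |S2| = 14, |S1∩S2| = 2.
|S1 △ S2| = |S1| + |S2| − 2·|S1∩S2| = 21 + 14 − 4 = 31.00.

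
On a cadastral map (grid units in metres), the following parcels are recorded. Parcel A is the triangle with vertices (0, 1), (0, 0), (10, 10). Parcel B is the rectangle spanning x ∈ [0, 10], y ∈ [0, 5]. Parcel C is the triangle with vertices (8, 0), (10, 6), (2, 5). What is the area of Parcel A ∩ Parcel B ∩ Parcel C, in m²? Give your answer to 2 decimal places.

The intersection is the polygon with vertices (4.444,5), (5,5), (3.636,3.636), (3.269,3.942).
By the shoelace formula its area is 0.75.

0.75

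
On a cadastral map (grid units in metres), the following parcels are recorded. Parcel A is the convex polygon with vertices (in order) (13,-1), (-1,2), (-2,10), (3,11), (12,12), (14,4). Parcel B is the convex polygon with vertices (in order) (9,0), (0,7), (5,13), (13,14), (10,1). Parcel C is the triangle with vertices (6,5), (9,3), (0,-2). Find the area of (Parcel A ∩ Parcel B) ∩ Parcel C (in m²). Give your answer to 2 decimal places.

The region (Parcel A ∩ Parcel B) ∩ Parcel C is the polygon with vertices (4.629,3.4), (6,5), (9,3), (6.75,1.75).
By the shoelace formula its area is 6.95.

6.95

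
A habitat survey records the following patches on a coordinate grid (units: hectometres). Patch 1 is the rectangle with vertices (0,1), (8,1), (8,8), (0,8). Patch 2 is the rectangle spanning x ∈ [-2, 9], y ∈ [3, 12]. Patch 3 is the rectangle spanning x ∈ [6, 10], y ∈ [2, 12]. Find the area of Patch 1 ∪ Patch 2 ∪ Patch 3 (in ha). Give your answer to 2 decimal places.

126.00

By inclusion–exclusion:
Individual areas: |Patch 1| = 56, |Patch 2| = 99, |Patch 3| = 40.
|Patch 1∩Patch 2|: x∈[0,8], y∈[3,8] → 8·5 = 40.
|Patch 1∩Patch 3|: x∈[6,8], y∈[2,8] → 2·6 = 12.
|Patch 2∩Patch 3|: x∈[6,9], y∈[3,12] → 3·9 = 27.
|Patch 1∩Patch 2∩Patch 3| = 10.
|Patch 1 ∪ Patch 2 ∪ Patch 3| = 195 − 79 + 10 = 126.00.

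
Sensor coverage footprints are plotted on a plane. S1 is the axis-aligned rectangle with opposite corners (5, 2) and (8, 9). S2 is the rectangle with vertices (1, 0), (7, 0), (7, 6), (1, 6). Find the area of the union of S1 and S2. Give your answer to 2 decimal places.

49.00

By inclusion–exclusion:
Individual areas: |S1| = 21, |S2| = 36.
|S1∩S2|: x∈[5,7], y∈[2,6] → 2·4 = 8.
|S1 ∪ S2| = 57 − 8 = 49.00.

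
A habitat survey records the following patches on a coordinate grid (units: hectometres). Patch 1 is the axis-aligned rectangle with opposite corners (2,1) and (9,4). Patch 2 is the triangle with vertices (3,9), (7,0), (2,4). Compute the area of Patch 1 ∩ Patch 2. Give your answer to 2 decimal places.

The intersection is the polygon with vertices (5.222,4), (6.556,1), (5.75,1), (2,4).
By the shoelace formula its area is 6.04.

6.04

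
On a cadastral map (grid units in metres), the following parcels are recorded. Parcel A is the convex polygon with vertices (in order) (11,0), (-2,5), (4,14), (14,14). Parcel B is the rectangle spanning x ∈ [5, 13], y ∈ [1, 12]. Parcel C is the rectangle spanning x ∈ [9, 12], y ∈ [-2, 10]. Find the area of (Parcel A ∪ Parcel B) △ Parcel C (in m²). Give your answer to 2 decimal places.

132.49

|Parcel A ∪ Parcel B| = 153.1636.
|(Parcel A ∪ Parcel B) ∩ Parcel C| = 28.3379.
|(Parcel A ∪ Parcel B) △ Parcel C| = 153.1636 + 36 − 56.6758 = 132.49.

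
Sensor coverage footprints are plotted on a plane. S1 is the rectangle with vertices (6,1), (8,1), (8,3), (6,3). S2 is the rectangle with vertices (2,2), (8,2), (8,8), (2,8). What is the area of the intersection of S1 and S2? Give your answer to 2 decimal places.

|S1∩S2|: x∈[6,8], y∈[2,3] → 2·1 = 2.

2.00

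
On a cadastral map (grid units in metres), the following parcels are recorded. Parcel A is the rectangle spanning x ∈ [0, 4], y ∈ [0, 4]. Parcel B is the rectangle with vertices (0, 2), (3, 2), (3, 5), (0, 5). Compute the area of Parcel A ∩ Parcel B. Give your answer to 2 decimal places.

6.00

|Parcel A∩Parcel B|: x∈[0,3], y∈[2,4] → 3·2 = 6.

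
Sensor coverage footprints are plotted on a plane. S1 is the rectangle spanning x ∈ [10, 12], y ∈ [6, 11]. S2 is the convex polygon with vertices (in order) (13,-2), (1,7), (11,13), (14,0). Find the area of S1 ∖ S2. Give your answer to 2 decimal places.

0.63

|S1| = 10, |S1∩S2| = 9.3718.
|S1 ∖ S2| = |S1| − |S1∩S2| = 10 − 9.3718 = 0.63.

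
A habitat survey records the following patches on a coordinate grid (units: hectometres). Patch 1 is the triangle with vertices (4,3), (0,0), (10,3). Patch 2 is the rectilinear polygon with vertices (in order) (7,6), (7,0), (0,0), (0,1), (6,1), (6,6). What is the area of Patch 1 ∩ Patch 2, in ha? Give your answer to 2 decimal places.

2.05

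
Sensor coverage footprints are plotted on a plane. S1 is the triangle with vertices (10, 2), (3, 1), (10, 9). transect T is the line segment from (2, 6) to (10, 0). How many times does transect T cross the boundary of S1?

2

The segment meets the boundary at (7.76,1.68), (5.245,3.566).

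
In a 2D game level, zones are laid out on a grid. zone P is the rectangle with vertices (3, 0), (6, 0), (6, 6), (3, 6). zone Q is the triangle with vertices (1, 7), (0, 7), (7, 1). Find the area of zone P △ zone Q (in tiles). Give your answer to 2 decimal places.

18.86

|zone P| = 18, |zone Q| = 3, |zone P∩zone Q| = 1.0714.
|zone P △ zone Q| = |zone P| + |zone Q| − 2·|zone P∩zone Q| = 18 + 3 − 2.1429 = 18.86.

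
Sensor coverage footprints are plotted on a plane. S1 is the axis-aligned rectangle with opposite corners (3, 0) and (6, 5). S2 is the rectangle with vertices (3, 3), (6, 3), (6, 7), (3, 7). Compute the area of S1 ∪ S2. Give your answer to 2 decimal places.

21.00

By inclusion–exclusion:
Individual areas: |S1| = 15, |S2| = 12.
|S1∩S2|: x∈[3,6], y∈[3,5] → 3·2 = 6.
|S1 ∪ S2| = 27 − 6 = 21.00.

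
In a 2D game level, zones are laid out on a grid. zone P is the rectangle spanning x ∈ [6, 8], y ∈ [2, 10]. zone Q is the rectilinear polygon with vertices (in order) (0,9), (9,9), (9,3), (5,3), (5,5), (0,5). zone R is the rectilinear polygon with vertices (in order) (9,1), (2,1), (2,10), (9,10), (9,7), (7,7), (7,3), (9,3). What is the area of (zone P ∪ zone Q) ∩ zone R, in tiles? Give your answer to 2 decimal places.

32.00

|zone P ∪ zone Q| = 48.
|(zone P ∪ zone Q) ∩ zone R| = 32.00.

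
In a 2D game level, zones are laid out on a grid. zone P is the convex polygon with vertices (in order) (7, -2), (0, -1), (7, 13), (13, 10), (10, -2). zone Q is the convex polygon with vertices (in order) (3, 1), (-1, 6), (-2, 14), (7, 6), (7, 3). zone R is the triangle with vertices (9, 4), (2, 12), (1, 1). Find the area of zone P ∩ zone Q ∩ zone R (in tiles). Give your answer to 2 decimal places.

The intersection is the polygon with vertices (7,6), (7,3.25), (2.538,1.577), (1.769,2.538), (4.577,8.154).
By the shoelace formula its area is 19.81.

19.81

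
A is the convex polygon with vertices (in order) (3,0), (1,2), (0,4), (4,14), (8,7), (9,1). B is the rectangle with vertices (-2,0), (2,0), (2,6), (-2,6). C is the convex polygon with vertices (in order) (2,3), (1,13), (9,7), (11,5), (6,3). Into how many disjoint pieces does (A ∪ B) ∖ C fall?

(A ∪ B) ∖ C splits into 2 disjoint pieces (area 42.86, area 6.9062).

2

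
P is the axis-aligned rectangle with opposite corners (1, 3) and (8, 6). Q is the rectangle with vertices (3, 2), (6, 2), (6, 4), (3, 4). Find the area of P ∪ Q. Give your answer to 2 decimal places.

By inclusion–exclusion:
Individual areas: |P| = 21, |Q| = 6.
|P∩Q|: x∈[3,6], y∈[3,4] → 3·1 = 3.
|P ∪ Q| = 27 − 3 = 24.00.

24.00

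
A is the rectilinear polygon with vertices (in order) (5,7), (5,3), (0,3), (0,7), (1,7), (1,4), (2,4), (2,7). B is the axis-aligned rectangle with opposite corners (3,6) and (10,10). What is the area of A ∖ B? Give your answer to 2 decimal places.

|A| = 17, |A∩B| = 2.
|A ∖ B| = |A| − |A∩B| = 17 − 2 = 15.00.

15.00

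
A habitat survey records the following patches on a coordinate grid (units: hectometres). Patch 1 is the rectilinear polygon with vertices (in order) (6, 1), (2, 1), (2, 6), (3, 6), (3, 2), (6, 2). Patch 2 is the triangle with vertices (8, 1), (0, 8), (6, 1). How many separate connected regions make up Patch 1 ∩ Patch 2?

2

Patch 1 ∩ Patch 2 splits into 2 disjoint pieces (area 0.6935, area 0.4286).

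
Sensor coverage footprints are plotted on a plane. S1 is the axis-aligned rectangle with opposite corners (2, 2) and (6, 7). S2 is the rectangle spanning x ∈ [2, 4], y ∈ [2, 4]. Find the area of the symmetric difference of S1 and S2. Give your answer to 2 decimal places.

16.00

|S1∩S2|: x∈[2,4], y∈[2,4] → 2·2 = 4.
|S1 △ S2| = |S1| + |S2| − 2·|S1∩S2| = 20 + 4 − 8 = 16.00.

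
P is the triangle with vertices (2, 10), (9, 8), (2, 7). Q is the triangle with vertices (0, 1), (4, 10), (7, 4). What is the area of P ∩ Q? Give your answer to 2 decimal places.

3.31

The intersection is the polygon with vertices (4.333,9.333), (5.267,7.467), (2.712,7.102), (3.775,9.493).
By the shoelace formula its area is 3.31.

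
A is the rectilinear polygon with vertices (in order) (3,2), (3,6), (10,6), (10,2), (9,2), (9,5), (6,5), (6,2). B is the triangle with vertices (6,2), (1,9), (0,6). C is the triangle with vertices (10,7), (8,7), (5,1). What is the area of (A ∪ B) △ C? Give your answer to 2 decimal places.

29.25

|A ∪ B| = 26.7143.
|(A ∪ B) ∩ C| = 1.7333.
|(A ∪ B) △ C| = 26.7143 + 6 − 3.4667 = 29.25.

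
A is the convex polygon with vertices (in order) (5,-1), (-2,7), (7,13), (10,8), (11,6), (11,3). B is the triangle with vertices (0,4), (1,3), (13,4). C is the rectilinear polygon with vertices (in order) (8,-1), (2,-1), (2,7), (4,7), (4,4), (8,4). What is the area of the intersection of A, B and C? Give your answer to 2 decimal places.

The intersection is the polygon with vertices (4,4), (8,4), (8,3.583), (2,3.083), (2,4).
By the shoelace formula its area is 4.00.

4.00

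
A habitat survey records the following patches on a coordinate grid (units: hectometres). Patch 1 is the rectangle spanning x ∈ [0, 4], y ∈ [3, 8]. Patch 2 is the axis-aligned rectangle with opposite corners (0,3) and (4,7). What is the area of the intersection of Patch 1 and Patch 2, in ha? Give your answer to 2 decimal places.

16.00

|Patch 1∩Patch 2|: x∈[0,4], y∈[3,7] → 4·4 = 16.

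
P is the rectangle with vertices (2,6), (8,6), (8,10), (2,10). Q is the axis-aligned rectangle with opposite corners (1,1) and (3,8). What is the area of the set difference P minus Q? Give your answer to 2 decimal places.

22.00

|P∩Q|: x∈[2,3], y∈[6,8] → 1·2 = 2.
|P| = 24.
|P ∖ Q| = |P| − |P∩Q| = 24 − 2 = 22.00.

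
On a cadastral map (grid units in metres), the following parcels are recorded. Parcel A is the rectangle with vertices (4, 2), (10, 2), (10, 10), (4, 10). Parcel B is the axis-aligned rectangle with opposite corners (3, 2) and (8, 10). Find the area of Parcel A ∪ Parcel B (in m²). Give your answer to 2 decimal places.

56.00

By inclusion–exclusion:
Individual areas: |Parcel A| = 48, |Parcel B| = 40.
|Parcel A∩Parcel B|: x∈[4,8], y∈[2,10] → 4·8 = 32.
|Parcel A ∪ Parcel B| = 88 − 32 = 56.00.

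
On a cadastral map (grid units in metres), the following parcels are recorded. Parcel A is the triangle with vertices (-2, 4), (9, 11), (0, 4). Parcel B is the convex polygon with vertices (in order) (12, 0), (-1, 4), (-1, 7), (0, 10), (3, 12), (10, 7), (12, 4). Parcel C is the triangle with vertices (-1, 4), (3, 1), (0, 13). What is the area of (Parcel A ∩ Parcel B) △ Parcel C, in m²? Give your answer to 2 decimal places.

19.87

|Parcel A ∩ Parcel B| = 6.303.
|(Parcel A ∩ Parcel B) ∩ Parcel C| = 2.9677.
|(Parcel A ∩ Parcel B) △ Parcel C| = 6.303 + 19.5 − 5.9354 = 19.87.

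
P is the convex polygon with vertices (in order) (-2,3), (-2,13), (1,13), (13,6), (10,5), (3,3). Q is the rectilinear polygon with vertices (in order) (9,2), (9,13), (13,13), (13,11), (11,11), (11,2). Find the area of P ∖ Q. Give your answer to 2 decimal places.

88.02

|P| = 93.5, |P∩Q| = 5.4762.
|P ∖ Q| = |P| − |P∩Q| = 93.5 − 5.4762 = 88.02.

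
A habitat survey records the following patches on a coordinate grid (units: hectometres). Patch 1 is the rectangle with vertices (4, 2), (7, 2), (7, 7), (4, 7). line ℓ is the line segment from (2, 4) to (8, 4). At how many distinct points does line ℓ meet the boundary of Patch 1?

2

The segment meets the boundary at (7,4), (4,4).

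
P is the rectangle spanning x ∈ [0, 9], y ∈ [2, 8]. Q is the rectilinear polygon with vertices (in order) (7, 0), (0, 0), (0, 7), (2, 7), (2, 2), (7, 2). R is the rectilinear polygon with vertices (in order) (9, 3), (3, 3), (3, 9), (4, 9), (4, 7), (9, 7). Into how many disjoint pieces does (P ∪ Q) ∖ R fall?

2

(P ∪ Q) ∖ R splits into 2 disjoint pieces (area 38, area 5).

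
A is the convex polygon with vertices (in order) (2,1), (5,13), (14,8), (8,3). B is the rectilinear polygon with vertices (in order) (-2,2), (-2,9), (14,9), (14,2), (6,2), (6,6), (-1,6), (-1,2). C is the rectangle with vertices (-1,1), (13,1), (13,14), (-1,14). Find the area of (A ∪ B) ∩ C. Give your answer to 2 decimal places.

100.61

|A ∪ B| = 114.6083.
|(A ∪ B) ∩ C| = 100.61.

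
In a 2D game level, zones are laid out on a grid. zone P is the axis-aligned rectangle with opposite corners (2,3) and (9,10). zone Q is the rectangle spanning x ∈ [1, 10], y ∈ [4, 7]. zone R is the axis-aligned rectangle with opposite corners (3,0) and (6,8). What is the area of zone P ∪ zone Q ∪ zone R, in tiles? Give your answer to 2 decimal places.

64.00

By inclusion–exclusion:
Individual areas: |zone P| = 49, |zone Q| = 27, |zone R| = 24.
|zone P∩zone Q|: x∈[2,9], y∈[4,7] → 7·3 = 21.
|zone P∩zone R|: x∈[3,6], y∈[3,8] → 3·5 = 15.
|zone Q∩zone R|: x∈[3,6], y∈[4,7] → 3·3 = 9.
|zone P∩zone Q∩zone R| = 9.
|zone P ∪ zone Q ∪ zone R| = 100 − 45 + 9 = 64.00.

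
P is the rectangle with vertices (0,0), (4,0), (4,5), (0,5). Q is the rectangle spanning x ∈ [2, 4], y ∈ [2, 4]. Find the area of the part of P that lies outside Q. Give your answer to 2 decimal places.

16.00

|P∩Q|: x∈[2,4], y∈[2,4] → 2·2 = 4.
|P| = 20.
|P ∖ Q| = |P| − |P∩Q| = 20 − 4 = 16.00.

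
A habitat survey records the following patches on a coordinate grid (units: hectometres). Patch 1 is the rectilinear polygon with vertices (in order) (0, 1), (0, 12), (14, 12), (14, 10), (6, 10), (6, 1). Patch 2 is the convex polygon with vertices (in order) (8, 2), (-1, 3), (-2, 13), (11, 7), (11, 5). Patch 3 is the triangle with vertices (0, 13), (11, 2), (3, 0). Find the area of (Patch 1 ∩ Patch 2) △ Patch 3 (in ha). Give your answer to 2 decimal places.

|Patch 1 ∩ Patch 2| = 48.8141.
|(Patch 1 ∩ Patch 2) ∩ Patch 3| = 31.8788.
|(Patch 1 ∩ Patch 2) △ Patch 3| = 48.8141 + 55 − 63.7575 = 40.06.

40.06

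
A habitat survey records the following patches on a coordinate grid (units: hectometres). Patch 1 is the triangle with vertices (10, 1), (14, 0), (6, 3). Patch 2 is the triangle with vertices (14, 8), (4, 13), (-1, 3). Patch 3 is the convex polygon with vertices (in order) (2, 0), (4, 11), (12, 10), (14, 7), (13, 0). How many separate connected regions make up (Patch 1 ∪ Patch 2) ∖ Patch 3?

3

(Patch 1 ∪ Patch 2) ∖ Patch 3 splits into 3 disjoint pieces (area 0.0573, area 22.2849, area 0.2273).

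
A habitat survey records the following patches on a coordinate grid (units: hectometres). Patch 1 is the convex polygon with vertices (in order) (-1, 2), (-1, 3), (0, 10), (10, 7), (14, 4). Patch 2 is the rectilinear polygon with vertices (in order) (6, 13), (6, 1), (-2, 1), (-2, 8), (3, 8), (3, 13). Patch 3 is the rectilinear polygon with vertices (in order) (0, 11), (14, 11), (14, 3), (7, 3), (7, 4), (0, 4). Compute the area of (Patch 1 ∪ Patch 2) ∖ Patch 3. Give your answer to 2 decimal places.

|Patch 1 ∪ Patch 2| = 100.6024.
|(Patch 1 ∪ Patch 2) ∩ Patch 3| = 61.3167.
|(Patch 1 ∪ Patch 2) ∖ Patch 3| = 100.6024 − 61.3167 = 39.29.

39.29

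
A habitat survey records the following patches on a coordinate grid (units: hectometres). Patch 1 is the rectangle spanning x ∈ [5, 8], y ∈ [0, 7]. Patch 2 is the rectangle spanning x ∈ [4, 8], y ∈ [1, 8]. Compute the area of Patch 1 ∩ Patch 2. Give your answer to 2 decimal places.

18.00

|Patch 1∩Patch 2|: x∈[5,8], y∈[1,7] → 3·6 = 18.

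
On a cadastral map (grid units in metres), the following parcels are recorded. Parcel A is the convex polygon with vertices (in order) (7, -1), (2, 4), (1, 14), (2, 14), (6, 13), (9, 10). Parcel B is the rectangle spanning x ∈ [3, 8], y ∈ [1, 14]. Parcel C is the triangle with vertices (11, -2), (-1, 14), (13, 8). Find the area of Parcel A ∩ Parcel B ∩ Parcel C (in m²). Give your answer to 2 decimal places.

28.95

The intersection is the polygon with vertices (3,12.286), (8,10.143), (8,4.5), (7.634,2.488), (3,8.667).
By the shoelace formula its area is 28.95.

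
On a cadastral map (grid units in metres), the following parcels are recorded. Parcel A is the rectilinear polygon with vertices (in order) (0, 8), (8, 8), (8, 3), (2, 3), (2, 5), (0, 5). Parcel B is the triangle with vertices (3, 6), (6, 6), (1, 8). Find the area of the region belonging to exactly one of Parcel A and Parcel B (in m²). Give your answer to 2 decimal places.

33.00

|Parcel A| = 36, |Parcel B| = 3, |Parcel A∩Parcel B| = 3.
|Parcel A △ Parcel B| = |Parcel A| + |Parcel B| − 2·|Parcel A∩Parcel B| = 36 + 3 − 6 = 33.00.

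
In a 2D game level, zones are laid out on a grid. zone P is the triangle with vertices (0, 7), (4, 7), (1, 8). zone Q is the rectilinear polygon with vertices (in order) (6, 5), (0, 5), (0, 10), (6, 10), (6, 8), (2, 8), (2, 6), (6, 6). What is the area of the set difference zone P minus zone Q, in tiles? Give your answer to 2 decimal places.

0.67

|zone P| = 2, |zone P∩zone Q| = 1.3333.
|zone P ∖ zone Q| = |zone P| − |zone P∩zone Q| = 2 − 1.3333 = 0.67.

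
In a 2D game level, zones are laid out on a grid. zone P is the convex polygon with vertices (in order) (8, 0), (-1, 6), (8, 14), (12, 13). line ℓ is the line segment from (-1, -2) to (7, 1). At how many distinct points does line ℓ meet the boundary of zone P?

The segment meets the boundary at (6.68,0.88).

1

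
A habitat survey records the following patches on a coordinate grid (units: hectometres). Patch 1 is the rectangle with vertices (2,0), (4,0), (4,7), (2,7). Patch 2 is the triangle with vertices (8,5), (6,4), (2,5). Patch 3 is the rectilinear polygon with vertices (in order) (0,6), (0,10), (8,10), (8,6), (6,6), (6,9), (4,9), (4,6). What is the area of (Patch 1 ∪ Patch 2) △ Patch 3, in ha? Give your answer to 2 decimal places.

|Patch 1 ∪ Patch 2| = 16.5.
|(Patch 1 ∪ Patch 2) ∩ Patch 3| = 2.
|(Patch 1 ∪ Patch 2) △ Patch 3| = 16.5 + 26 − 4 = 38.50.

38.50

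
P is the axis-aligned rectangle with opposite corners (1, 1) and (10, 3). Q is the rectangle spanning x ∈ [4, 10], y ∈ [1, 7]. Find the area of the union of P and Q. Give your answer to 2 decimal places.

By inclusion–exclusion:
Individual areas: |P| = 18, |Q| = 36.
|P∩Q|: x∈[4,10], y∈[1,3] → 6·2 = 12.
|P ∪ Q| = 54 − 12 = 42.00.

42.00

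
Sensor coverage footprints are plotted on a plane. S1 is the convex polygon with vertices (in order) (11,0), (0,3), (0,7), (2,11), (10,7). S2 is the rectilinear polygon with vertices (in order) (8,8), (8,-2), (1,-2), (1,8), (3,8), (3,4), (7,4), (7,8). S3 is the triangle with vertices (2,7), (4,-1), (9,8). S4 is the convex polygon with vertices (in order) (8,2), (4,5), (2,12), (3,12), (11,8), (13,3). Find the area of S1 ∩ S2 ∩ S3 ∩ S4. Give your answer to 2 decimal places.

3.04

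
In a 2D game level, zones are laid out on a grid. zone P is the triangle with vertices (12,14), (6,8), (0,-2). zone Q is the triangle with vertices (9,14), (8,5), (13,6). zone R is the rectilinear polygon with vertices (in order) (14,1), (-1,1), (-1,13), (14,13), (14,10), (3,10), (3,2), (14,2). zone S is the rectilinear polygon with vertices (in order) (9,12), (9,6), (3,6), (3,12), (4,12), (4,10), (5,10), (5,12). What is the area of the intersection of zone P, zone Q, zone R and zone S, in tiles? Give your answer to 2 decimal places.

The intersection is the polygon with vertices (8.556,10), (8.625,10.625), (9,11), (9,10).
By the shoelace formula its area is 0.33.

0.33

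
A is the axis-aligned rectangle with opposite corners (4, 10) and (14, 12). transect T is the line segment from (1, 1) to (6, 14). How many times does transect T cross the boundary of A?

2

The segment meets the boundary at (5.231,12), (4.462,10).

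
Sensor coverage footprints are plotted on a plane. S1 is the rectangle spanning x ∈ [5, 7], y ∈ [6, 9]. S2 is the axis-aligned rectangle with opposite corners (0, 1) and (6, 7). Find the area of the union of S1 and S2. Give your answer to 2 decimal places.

By inclusion–exclusion:
Individual areas: |S1| = 6, |S2| = 36.
|S1∩S2|: x∈[5,6], y∈[6,7] → 1·1 = 1.
|S1 ∪ S2| = 42 − 1 = 41.00.

41.00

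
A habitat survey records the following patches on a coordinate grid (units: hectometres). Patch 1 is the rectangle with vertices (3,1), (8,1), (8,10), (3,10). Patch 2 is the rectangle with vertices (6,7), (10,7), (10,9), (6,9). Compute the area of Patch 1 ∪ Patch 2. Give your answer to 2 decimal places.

By inclusion–exclusion:
Individual areas: |Patch 1| = 45, |Patch 2| = 8.
|Patch 1∩Patch 2|: x∈[6,8], y∈[7,9] → 2·2 = 4.
|Patch 1 ∪ Patch 2| = 53 − 4 = 49.00.

49.00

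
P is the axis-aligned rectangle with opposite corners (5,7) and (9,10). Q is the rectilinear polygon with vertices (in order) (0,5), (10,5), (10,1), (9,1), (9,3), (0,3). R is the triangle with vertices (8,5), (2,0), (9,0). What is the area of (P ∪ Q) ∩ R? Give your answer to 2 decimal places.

The region (P ∪ Q) ∩ R is the polygon with vertices (5.6,3), (8,5), (8.4,3).
By the shoelace formula its area is 2.80.

2.80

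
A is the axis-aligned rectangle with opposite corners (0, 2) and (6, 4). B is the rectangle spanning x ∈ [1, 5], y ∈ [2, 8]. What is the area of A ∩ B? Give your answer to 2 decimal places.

|A∩B|: x∈[1,5], y∈[2,4] → 4·2 = 8.

8.00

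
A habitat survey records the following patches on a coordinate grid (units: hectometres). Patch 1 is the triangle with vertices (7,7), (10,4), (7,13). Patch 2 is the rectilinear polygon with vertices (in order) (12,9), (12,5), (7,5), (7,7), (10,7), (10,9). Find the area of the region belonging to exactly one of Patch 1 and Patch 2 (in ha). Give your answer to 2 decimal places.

17.67

|Patch 1| = 9, |Patch 2| = 14, |Patch 1∩Patch 2| = 2.6667.
|Patch 1 △ Patch 2| = |Patch 1| + |Patch 2| − 2·|Patch 1∩Patch 2| = 9 + 14 − 5.3333 = 17.67.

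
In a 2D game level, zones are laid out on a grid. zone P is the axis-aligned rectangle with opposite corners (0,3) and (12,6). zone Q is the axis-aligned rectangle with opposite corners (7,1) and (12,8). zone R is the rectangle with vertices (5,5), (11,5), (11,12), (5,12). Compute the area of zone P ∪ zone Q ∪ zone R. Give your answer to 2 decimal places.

By inclusion–exclusion:
Individual areas: |zone P| = 36, |zone Q| = 35, |zone R| = 42.
|zone P∩zone Q|: x∈[7,12], y∈[3,6] → 5·3 = 15.
|zone P∩zone R|: x∈[5,11], y∈[5,6] → 6·1 = 6.
|zone Q∩zone R|: x∈[7,11], y∈[5,8] → 4·3 = 12.
|zone P∩zone Q∩zone R| = 4.
|zone P ∪ zone Q ∪ zone R| = 113 − 33 + 4 = 84.00.

84.00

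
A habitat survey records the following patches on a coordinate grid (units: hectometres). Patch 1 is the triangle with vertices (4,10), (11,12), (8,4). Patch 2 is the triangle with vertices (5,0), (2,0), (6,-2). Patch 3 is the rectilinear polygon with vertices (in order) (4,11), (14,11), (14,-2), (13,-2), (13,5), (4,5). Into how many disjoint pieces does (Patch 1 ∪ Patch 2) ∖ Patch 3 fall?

3

(Patch 1 ∪ Patch 2) ∖ Patch 3 splits into 3 disjoint pieces (area 1.5625, area 0.5208, area 3).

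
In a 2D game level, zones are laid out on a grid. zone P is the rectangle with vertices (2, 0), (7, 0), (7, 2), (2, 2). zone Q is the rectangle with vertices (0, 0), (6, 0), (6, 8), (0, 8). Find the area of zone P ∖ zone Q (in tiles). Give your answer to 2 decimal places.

2.00

|zone P∩zone Q|: x∈[2,6], y∈[0,2] → 4·2 = 8.
|zone P| = 10.
|zone P ∖ zone Q| = |zone P| − |zone P∩zone Q| = 10 − 8 = 2.00.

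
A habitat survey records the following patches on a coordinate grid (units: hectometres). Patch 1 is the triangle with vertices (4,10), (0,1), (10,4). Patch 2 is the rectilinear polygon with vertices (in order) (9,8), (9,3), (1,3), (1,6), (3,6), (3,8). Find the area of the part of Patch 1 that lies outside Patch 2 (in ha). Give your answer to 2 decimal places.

10.01

|Patch 1| = 39, |Patch 1∩Patch 2| = 28.9889.
|Patch 1 ∖ Patch 2| = |Patch 1| − |Patch 1∩Patch 2| = 39 − 28.9889 = 10.01.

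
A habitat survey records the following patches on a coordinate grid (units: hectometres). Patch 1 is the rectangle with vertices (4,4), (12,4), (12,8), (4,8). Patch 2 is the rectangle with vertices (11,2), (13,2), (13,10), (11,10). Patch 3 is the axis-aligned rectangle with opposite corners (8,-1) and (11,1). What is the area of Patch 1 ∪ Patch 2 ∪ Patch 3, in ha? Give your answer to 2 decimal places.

By inclusion–exclusion:
Individual areas: |Patch 1| = 32, |Patch 2| = 16, |Patch 3| = 6.
|Patch 1∩Patch 2|: x∈[11,12], y∈[4,8] → 1·4 = 4.
|Patch 1∩Patch 3| = 0 (no overlap).
|Patch 2∩Patch 3| = 0 (no overlap).
|Patch 1∩Patch 2∩Patch 3| = 0.
|Patch 1 ∪ Patch 2 ∪ Patch 3| = 54 − 4 + 0 = 50.00.

50.00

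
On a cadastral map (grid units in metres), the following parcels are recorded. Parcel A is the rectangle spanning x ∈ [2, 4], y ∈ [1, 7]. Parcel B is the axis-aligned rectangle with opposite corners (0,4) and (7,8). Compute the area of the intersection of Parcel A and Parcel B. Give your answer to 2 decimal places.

6.00

|Parcel A∩Parcel B|: x∈[2,4], y∈[4,7] → 2·3 = 6.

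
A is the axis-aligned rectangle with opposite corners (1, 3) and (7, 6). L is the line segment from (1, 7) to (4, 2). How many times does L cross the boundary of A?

The segment meets the boundary at (3.4,3), (1.6,6).

2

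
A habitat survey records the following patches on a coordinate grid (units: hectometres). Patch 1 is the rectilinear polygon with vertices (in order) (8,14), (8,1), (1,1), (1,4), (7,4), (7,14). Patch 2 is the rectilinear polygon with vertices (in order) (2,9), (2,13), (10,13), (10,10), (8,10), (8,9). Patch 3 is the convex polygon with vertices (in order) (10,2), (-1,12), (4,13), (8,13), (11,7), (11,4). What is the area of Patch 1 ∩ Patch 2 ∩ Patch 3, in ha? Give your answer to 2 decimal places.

The intersection is the polygon with vertices (8,9), (7,9), (7,13), (8,13), (8,10).
By the shoelace formula its area is 4.00.

4.00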